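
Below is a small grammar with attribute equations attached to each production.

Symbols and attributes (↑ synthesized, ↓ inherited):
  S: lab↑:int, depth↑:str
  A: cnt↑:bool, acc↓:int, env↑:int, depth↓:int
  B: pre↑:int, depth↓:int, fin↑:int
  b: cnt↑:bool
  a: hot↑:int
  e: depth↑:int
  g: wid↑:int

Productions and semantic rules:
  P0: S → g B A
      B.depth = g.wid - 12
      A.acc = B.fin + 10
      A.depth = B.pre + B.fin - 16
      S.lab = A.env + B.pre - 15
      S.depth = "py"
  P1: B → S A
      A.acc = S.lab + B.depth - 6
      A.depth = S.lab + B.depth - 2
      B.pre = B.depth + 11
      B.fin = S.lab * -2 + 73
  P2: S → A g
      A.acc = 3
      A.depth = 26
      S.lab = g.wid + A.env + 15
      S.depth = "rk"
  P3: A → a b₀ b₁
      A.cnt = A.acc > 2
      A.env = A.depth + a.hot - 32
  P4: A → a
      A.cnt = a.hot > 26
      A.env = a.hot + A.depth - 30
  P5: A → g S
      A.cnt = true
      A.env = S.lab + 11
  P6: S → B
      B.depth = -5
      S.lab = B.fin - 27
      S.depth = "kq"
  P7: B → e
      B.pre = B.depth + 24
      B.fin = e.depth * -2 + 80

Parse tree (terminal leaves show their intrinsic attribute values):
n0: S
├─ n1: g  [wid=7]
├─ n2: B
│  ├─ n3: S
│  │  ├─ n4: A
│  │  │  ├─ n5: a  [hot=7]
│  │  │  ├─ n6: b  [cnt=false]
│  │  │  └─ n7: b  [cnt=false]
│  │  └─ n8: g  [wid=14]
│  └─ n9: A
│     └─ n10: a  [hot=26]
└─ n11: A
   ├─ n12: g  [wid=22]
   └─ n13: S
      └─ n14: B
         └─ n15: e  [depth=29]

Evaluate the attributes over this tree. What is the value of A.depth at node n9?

1. n1.wid = 7  [terminal]
2. n2.depth = -5  [g.wid - 12]
3. n4.acc = 3  [3]
4. n4.depth = 26  [26]
5. n5.hot = 7  [terminal]
6. n6.cnt = false  [terminal]
7. n7.cnt = false  [terminal]
8. n4.cnt = true  [A.acc > 2]
9. n4.env = 1  [A.depth + a.hot - 32]
10. n8.wid = 14  [terminal]
11. n3.lab = 30  [g.wid + A.env + 15]
12. n3.depth = "rk"  ["rk"]
13. n9.acc = 19  [S.lab + B.depth - 6]
14. n9.depth = 23  [S.lab + B.depth - 2]
15. n10.hot = 26  [terminal]
16. n9.cnt = false  [a.hot > 26]
17. n9.env = 19  [a.hot + A.depth - 30]
18. n2.pre = 6  [B.depth + 11]
19. n2.fin = 13  [S.lab * -2 + 73]
20. n11.acc = 23  [B.fin + 10]
21. n11.depth = 3  [B.pre + B.fin - 16]
22. n12.wid = 22  [terminal]
23. n14.depth = -5  [-5]
24. n15.depth = 29  [terminal]
25. n14.pre = 19  [B.depth + 24]
26. n14.fin = 22  [e.depth * -2 + 80]
27. n13.lab = -5  [B.fin - 27]
28. n13.depth = "kq"  ["kq"]
29. n11.cnt = true  [true]
30. n11.env = 6  [S.lab + 11]
31. n0.lab = -3  [A.env + B.pre - 15]
32. n0.depth = "py"  ["py"]

23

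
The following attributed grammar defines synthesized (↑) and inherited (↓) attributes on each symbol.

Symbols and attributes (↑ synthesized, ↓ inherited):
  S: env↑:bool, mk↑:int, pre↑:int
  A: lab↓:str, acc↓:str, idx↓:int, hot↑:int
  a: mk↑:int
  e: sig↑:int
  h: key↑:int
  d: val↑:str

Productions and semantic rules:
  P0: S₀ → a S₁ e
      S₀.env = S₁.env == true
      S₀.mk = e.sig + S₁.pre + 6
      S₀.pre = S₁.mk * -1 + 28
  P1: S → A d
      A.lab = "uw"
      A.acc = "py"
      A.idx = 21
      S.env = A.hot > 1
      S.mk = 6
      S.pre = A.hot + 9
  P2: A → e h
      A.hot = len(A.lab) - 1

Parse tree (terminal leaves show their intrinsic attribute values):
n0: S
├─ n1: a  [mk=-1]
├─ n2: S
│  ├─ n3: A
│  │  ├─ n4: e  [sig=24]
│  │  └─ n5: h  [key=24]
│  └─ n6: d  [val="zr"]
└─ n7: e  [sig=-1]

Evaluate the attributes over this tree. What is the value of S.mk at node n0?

1. n1.mk = -1  [terminal]
2. n3.lab = "uw"  ["uw"]
3. n3.acc = "py"  ["py"]
4. n3.idx = 21  [21]
5. n4.sig = 24  [terminal]
6. n5.key = 24  [terminal]
7. n3.hot = 1  [len(A.lab) - 1]
8. n6.val = "zr"  [terminal]
9. n2.env = false  [A.hot > 1]
10. n2.mk = 6  [6]
11. n2.pre = 10  [A.hot + 9]
12. n7.sig = -1  [terminal]
13. n0.env = false  [S₁.env == true]
14. n0.mk = 15  [e.sig + S₁.pre + 6]
15. n0.pre = 22  [S₁.mk * -1 + 28]

15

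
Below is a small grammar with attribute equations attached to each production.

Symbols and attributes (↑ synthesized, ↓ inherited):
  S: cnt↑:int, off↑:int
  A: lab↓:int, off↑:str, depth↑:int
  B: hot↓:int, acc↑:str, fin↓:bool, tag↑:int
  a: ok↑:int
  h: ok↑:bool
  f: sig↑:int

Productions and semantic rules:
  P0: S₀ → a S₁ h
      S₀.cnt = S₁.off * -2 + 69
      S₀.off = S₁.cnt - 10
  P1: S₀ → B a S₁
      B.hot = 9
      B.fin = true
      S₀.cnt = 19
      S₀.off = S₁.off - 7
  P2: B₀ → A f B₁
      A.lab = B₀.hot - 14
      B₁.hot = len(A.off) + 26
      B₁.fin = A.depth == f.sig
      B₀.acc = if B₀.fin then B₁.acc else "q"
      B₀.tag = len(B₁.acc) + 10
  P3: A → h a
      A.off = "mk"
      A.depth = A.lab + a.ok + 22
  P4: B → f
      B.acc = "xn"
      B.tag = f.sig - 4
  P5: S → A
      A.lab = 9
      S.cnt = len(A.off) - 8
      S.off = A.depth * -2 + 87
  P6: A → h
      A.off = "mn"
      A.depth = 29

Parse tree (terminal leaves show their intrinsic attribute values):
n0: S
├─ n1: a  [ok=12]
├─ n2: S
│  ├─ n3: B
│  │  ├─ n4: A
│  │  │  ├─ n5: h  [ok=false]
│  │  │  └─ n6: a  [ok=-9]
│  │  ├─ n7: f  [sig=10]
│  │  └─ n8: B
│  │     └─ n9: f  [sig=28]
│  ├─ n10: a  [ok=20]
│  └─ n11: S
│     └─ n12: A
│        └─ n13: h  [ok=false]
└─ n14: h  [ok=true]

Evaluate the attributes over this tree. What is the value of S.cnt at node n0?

1. n1.ok = 12  [terminal]
2. n3.hot = 9  [9]
3. n3.fin = true  [true]
4. n4.lab = -5  [B₀.hot - 14]
5. n5.ok = false  [terminal]
6. n6.ok = -9  [terminal]
7. n4.off = "mk"  ["mk"]
8. n4.depth = 8  [A.lab + a.ok + 22]
9. n7.sig = 10  [terminal]
10. n8.hot = 28  [len(A.off) + 26]
11. n8.fin = false  [A.depth == f.sig]
12. n9.sig = 28  [terminal]
13. n8.acc = "xn"  ["xn"]
14. n8.tag = 24  [f.sig - 4]
15. n3.acc = "xn"  [if B₀.fin then B₁.acc else "q"]
16. n3.tag = 12  [len(B₁.acc) + 10]
17. n10.ok = 20  [terminal]
18. n12.lab = 9  [9]
19. n13.ok = false  [terminal]
20. n12.off = "mn"  ["mn"]
21. n12.depth = 29  [29]
22. n11.cnt = -6  [len(A.off) - 8]
23. n11.off = 29  [A.depth * -2 + 87]
24. n2.cnt = 19  [19]
25. n2.off = 22  [S₁.off - 7]
26. n14.ok = true  [terminal]
27. n0.cnt = 25  [S₁.off * -2 + 69]
28. n0.off = 9  [S₁.cnt - 10]

25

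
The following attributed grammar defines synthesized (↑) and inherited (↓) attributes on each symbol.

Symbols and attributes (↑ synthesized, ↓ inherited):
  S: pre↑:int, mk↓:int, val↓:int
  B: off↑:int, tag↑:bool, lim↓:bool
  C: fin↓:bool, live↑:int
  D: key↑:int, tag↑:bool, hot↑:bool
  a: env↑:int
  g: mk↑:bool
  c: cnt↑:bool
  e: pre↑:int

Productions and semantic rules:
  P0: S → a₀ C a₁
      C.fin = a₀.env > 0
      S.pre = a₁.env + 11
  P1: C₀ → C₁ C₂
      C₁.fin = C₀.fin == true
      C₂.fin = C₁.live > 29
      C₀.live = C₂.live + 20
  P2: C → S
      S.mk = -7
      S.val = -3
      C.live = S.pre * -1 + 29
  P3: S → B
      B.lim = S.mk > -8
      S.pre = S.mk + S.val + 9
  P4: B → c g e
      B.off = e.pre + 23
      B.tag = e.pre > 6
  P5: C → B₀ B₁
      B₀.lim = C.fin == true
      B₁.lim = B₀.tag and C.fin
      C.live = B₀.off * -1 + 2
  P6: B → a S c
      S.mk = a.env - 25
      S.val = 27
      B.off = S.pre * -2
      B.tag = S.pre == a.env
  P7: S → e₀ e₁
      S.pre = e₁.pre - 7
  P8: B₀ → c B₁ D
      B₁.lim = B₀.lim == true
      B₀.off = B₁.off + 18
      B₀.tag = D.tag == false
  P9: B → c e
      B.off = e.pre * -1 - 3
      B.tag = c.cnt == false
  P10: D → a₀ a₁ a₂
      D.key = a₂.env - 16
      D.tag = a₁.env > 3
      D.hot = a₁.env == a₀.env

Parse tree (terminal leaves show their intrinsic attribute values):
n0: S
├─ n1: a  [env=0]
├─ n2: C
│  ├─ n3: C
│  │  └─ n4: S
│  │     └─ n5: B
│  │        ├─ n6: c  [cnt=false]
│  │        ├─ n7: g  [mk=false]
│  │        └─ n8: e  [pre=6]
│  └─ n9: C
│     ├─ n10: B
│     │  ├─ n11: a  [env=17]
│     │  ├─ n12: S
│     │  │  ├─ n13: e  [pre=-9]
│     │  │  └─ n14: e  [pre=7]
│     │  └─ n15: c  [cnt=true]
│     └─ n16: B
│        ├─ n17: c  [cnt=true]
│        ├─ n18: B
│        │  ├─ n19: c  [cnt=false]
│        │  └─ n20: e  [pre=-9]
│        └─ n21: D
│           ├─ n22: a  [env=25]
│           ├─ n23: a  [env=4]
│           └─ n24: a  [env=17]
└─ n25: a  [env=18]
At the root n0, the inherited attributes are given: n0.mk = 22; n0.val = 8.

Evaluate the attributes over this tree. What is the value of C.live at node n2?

22

1. n0.mk = 22  [given at root]
2. n0.val = 8  [given at root]
3. n1.env = 0  [terminal]
4. n2.fin = false  [a₀.env > 0]
5. n3.fin = false  [C₀.fin == true]
6. n4.mk = -7  [-7]
7. n4.val = -3  [-3]
8. n5.lim = true  [S.mk > -8]
9. n6.cnt = false  [terminal]
10. n7.mk = false  [terminal]
11. n8.pre = 6  [terminal]
12. n5.off = 29  [e.pre + 23]
13. n5.tag = false  [e.pre > 6]
14. n4.pre = -1  [S.mk + S.val + 9]
15. n3.live = 30  [S.pre * -1 + 29]
16. n9.fin = true  [C₁.live > 29]
17. n10.lim = true  [C.fin == true]
18. n11.env = 17  [terminal]
19. n12.mk = -8  [a.env - 25]
20. n12.val = 27  [27]
21. n13.pre = -9  [terminal]
22. n14.pre = 7  [terminal]
23. n12.pre = 0  [e₁.pre - 7]
24. n15.cnt = true  [terminal]
25. n10.off = 0  [S.pre * -2]
26. n10.tag = false  [S.pre == a.env]
27. n16.lim = false  [B₀.tag and C.fin]
28. n17.cnt = true  [terminal]
29. n18.lim = false  [B₀.lim == true]
30. n19.cnt = false  [terminal]
31. n20.pre = -9  [terminal]
32. n18.off = 6  [e.pre * -1 - 3]
33. n18.tag = true  [c.cnt == false]
34. n22.env = 25  [terminal]
35. n23.env = 4  [terminal]
36. n24.env = 17  [terminal]
37. n21.key = 1  [a₂.env - 16]
38. n21.tag = true  [a₁.env > 3]
39. n21.hot = false  [a₁.env == a₀.env]
40. n16.off = 24  [B₁.off + 18]
41. n16.tag = false  [D.tag == false]
42. n9.live = 2  [B₀.off * -1 + 2]
43. n2.live = 22  [C₂.live + 20]
44. n25.env = 18  [terminal]
45. n0.pre = 29  [a₁.env + 11]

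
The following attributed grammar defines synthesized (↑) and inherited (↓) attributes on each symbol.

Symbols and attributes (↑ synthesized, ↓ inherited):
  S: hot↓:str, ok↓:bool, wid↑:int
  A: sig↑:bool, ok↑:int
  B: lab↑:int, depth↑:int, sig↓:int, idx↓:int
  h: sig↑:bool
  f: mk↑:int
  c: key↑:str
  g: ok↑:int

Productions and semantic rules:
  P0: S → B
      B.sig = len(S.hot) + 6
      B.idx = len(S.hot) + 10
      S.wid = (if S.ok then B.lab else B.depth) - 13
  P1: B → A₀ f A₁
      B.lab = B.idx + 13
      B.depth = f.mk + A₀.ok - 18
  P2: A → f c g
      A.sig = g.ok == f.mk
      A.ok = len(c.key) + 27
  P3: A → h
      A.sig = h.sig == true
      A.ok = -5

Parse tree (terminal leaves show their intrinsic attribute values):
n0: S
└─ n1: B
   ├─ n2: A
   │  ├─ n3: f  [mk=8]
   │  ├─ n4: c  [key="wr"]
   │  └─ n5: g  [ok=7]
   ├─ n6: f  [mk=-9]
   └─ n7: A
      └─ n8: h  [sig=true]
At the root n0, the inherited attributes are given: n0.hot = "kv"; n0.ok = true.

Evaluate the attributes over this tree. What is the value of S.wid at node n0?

12

1. n0.hot = "kv"  [given at root]
2. n0.ok = true  [given at root]
3. n1.sig = 8  [len(S.hot) + 6]
4. n1.idx = 12  [len(S.hot) + 10]
5. n3.mk = 8  [terminal]
6. n4.key = "wr"  [terminal]
7. n5.ok = 7  [terminal]
8. n2.sig = false  [g.ok == f.mk]
9. n2.ok = 29  [len(c.key) + 27]
10. n6.mk = -9  [terminal]
11. n8.sig = true  [terminal]
12. n7.sig = true  [h.sig == true]
13. n7.ok = -5  [-5]
14. n1.lab = 25  [B.idx + 13]
15. n1.depth = 2  [f.mk + A₀.ok - 18]
16. n0.wid = 12  [(if S.ok then B.lab else B.depth) - 13]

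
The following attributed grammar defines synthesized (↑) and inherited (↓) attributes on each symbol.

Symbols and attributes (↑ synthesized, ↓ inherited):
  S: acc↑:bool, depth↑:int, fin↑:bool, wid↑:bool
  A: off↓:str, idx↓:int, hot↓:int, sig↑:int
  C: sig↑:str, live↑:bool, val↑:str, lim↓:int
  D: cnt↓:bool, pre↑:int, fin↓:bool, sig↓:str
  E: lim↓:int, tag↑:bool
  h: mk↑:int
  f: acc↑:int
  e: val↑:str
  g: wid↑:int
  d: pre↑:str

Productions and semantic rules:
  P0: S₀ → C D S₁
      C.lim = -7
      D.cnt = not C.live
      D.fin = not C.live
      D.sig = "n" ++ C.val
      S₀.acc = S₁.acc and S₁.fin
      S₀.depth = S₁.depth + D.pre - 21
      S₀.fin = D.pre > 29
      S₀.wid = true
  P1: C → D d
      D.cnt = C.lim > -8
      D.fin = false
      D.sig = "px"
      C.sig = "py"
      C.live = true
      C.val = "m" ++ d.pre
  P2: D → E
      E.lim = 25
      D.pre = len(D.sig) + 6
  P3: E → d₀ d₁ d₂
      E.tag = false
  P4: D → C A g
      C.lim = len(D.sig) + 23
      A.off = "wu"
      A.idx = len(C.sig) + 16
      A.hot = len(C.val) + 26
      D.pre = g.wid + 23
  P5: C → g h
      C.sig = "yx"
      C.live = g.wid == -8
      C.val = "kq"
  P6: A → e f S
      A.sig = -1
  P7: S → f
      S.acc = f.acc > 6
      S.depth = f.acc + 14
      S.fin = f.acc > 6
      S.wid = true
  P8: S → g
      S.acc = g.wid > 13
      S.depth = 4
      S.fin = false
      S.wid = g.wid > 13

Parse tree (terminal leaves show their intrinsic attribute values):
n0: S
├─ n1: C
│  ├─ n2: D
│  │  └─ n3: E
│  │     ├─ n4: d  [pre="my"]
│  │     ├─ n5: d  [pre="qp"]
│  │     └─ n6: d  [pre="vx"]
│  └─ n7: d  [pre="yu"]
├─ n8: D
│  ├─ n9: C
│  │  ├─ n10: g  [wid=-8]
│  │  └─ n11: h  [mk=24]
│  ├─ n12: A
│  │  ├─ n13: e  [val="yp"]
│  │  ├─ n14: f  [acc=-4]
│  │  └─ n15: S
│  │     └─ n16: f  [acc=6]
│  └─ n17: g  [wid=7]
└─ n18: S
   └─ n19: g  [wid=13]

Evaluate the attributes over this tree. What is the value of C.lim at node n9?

27

1. n1.lim = -7  [-7]
2. n2.cnt = true  [C.lim > -8]
3. n2.fin = false  [false]
4. n2.sig = "px"  ["px"]
5. n3.lim = 25  [25]
6. n4.pre = "my"  [terminal]
7. n5.pre = "qp"  [terminal]
8. n6.pre = "vx"  [terminal]
9. n3.tag = false  [false]
10. n2.pre = 8  [len(D.sig) + 6]
11. n7.pre = "yu"  [terminal]
12. n1.sig = "py"  ["py"]
13. n1.live = true  [true]
14. n1.val = "myu"  ["m" ++ d.pre]
15. n8.cnt = false  [not C.live]
16. n8.fin = false  [not C.live]
17. n8.sig = "nmyu"  ["n" ++ C.val]
18. n9.lim = 27  [len(D.sig) + 23]
19. n10.wid = -8  [terminal]
20. n11.mk = 24  [terminal]
21. n9.sig = "yx"  ["yx"]
22. n9.live = true  [g.wid == -8]
23. n9.val = "kq"  ["kq"]
24. n12.off = "wu"  ["wu"]
25. n12.idx = 18  [len(C.sig) + 16]
26. n12.hot = 28  [len(C.val) + 26]
27. n13.val = "yp"  [terminal]
28. n14.acc = -4  [terminal]
29. n16.acc = 6  [terminal]
30. n15.acc = false  [f.acc > 6]
31. n15.depth = 20  [f.acc + 14]
32. n15.fin = false  [f.acc > 6]
33. n15.wid = true  [true]
34. n12.sig = -1  [-1]
35. n17.wid = 7  [terminal]
36. n8.pre = 30  [g.wid + 23]
37. n19.wid = 13  [terminal]
38. n18.acc = false  [g.wid > 13]
39. n18.depth = 4  [4]
40. n18.fin = false  [false]
41. n18.wid = false  [g.wid > 13]
42. n0.acc = false  [S₁.acc and S₁.fin]
43. n0.depth = 13  [S₁.depth + D.pre - 21]
44. n0.fin = true  [D.pre > 29]
45. n0.wid = true  [true]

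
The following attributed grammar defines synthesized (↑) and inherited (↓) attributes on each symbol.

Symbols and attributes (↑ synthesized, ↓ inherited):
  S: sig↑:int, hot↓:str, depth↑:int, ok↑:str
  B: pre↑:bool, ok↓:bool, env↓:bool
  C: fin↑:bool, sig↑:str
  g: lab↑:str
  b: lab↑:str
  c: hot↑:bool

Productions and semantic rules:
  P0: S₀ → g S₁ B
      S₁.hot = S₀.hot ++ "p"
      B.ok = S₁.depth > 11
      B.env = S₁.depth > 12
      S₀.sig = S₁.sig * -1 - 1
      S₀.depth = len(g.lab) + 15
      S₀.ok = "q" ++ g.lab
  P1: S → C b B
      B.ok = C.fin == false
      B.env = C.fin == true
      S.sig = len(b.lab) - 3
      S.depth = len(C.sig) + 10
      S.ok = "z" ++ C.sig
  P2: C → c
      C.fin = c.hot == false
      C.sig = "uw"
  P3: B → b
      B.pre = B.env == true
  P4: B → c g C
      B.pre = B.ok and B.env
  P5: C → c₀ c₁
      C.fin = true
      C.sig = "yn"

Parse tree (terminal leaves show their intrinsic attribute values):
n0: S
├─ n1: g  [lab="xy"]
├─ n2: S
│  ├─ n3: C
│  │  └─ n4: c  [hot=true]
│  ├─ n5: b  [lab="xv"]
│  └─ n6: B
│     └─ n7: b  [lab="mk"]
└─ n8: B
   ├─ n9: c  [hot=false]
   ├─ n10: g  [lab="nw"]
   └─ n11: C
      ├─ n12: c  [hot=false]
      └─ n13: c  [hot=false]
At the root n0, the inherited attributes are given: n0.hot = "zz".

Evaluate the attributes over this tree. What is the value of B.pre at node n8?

1. n0.hot = "zz"  [given at root]
2. n1.lab = "xy"  [terminal]
3. n2.hot = "zzp"  [S₀.hot ++ "p"]
4. n4.hot = true  [terminal]
5. n3.fin = false  [c.hot == false]
6. n3.sig = "uw"  ["uw"]
7. n5.lab = "xv"  [terminal]
8. n6.ok = true  [C.fin == false]
9. n6.env = false  [C.fin == true]
10. n7.lab = "mk"  [terminal]
11. n6.pre = false  [B.env == true]
12. n2.sig = -1  [len(b.lab) - 3]
13. n2.depth = 12  [len(C.sig) + 10]
14. n2.ok = "zuw"  ["z" ++ C.sig]
15. n8.ok = true  [S₁.depth > 11]
16. n8.env = false  [S₁.depth > 12]
17. n9.hot = false  [terminal]
18. n10.lab = "nw"  [terminal]
19. n12.hot = false  [terminal]
20. n13.hot = false  [terminal]
21. n11.fin = true  [true]
22. n11.sig = "yn"  ["yn"]
23. n8.pre = false  [B.ok and B.env]
24. n0.sig = 0  [S₁.sig * -1 - 1]
25. n0.depth = 17  [len(g.lab) + 15]
26. n0.ok = "qxy"  ["q" ++ g.lab]

false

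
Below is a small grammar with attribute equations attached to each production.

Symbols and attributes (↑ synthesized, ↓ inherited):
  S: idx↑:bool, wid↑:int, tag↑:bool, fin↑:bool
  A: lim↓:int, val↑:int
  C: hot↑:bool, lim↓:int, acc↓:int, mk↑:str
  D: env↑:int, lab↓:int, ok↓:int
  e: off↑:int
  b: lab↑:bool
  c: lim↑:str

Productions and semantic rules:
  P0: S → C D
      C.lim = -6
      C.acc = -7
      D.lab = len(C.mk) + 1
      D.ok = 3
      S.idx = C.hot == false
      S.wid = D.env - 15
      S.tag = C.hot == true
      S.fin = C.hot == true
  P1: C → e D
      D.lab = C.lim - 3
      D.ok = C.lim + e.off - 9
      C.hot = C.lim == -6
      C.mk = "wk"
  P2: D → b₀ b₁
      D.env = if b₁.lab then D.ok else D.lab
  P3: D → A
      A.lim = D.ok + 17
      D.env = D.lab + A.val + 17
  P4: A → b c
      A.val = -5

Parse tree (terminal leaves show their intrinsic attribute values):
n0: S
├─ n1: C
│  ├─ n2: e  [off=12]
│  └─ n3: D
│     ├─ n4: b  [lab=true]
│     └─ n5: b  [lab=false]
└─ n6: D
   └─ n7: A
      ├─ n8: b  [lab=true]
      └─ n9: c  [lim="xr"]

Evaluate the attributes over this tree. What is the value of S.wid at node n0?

0

1. n1.lim = -6  [-6]
2. n1.acc = -7  [-7]
3. n2.off = 12  [terminal]
4. n3.lab = -9  [C.lim - 3]
5. n3.ok = -3  [C.lim + e.off - 9]
6. n4.lab = true  [terminal]
7. n5.lab = false  [terminal]
8. n3.env = -9  [if b₁.lab then D.ok else D.lab]
9. n1.hot = true  [C.lim == -6]
10. n1.mk = "wk"  ["wk"]
11. n6.lab = 3  [len(C.mk) + 1]
12. n6.ok = 3  [3]
13. n7.lim = 20  [D.ok + 17]
14. n8.lab = true  [terminal]
15. n9.lim = "xr"  [terminal]
16. n7.val = -5  [-5]
17. n6.env = 15  [D.lab + A.val + 17]
18. n0.idx = false  [C.hot == false]
19. n0.wid = 0  [D.env - 15]
20. n0.tag = true  [C.hot == true]
21. n0.fin = true  [C.hot == true]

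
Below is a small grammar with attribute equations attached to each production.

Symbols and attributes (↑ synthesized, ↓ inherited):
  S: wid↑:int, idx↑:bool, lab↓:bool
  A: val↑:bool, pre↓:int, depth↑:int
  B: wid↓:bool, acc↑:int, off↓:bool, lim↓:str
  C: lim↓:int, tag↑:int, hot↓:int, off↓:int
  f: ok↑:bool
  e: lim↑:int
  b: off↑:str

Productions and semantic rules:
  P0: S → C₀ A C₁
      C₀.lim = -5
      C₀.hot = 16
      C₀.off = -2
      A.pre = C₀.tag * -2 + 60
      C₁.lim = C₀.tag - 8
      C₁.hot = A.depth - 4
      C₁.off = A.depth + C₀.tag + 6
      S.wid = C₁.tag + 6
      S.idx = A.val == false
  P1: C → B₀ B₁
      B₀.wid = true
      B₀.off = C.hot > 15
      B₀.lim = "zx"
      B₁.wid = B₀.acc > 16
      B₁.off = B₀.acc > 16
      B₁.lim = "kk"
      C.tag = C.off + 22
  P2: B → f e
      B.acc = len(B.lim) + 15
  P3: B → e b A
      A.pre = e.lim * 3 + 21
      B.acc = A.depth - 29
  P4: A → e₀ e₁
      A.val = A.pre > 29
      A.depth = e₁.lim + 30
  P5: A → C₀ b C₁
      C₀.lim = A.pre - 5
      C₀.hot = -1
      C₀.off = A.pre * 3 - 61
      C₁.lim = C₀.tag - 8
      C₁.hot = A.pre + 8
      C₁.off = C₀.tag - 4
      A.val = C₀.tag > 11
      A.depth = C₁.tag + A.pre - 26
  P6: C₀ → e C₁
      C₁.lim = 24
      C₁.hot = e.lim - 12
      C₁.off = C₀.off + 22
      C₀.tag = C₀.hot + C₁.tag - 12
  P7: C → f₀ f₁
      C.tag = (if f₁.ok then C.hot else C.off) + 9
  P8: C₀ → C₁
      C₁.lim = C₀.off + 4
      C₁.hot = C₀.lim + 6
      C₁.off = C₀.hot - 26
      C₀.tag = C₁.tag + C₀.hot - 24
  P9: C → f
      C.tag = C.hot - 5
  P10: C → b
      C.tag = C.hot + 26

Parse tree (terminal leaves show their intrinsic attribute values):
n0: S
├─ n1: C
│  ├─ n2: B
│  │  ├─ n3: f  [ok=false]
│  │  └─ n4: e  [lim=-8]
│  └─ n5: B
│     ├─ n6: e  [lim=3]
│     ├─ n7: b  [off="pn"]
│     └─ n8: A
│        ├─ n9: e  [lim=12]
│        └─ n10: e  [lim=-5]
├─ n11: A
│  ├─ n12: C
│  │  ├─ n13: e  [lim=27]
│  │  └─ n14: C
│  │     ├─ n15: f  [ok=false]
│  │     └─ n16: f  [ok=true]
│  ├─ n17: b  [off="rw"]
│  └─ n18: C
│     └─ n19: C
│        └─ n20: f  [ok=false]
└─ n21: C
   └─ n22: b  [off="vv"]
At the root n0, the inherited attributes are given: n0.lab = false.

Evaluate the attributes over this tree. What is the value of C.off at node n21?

1. n0.lab = false  [given at root]
2. n1.lim = -5  [-5]
3. n1.hot = 16  [16]
4. n1.off = -2  [-2]
5. n2.wid = true  [true]
6. n2.off = true  [C.hot > 15]
7. n2.lim = "zx"  ["zx"]
8. n3.ok = false  [terminal]
9. n4.lim = -8  [terminal]
10. n2.acc = 17  [len(B.lim) + 15]
11. n5.wid = true  [B₀.acc > 16]
12. n5.off = true  [B₀.acc > 16]
13. n5.lim = "kk"  ["kk"]
14. n6.lim = 3  [terminal]
15. n7.off = "pn"  [terminal]
16. n8.pre = 30  [e.lim * 3 + 21]
17. n9.lim = 12  [terminal]
18. n10.lim = -5  [terminal]
19. n8.val = true  [A.pre > 29]
20. n8.depth = 25  [e₁.lim + 30]
21. n5.acc = -4  [A.depth - 29]
22. n1.tag = 20  [C.off + 22]
23. n11.pre = 20  [C₀.tag * -2 + 60]
24. n12.lim = 15  [A.pre - 5]
25. n12.hot = -1  [-1]
26. n12.off = -1  [A.pre * 3 - 61]
27. n13.lim = 27  [terminal]
28. n14.lim = 24  [24]
29. n14.hot = 15  [e.lim - 12]
30. n14.off = 21  [C₀.off + 22]
31. n15.ok = false  [terminal]
32. n16.ok = true  [terminal]
33. n14.tag = 24  [(if f₁.ok then C.hot else C.off) + 9]
34. n12.tag = 11  [C₀.hot + C₁.tag - 12]
35. n17.off = "rw"  [terminal]
36. n18.lim = 3  [C₀.tag - 8]
37. n18.hot = 28  [A.pre + 8]
38. n18.off = 7  [C₀.tag - 4]
39. n19.lim = 11  [C₀.off + 4]
40. n19.hot = 9  [C₀.lim + 6]
41. n19.off = 2  [C₀.hot - 26]
42. n20.ok = false  [terminal]
43. n19.tag = 4  [C.hot - 5]
44. n18.tag = 8  [C₁.tag + C₀.hot - 24]
45. n11.val = false  [C₀.tag > 11]
46. n11.depth = 2  [C₁.tag + A.pre - 26]
47. n21.lim = 12  [C₀.tag - 8]
48. n21.hot = -2  [A.depth - 4]
49. n21.off = 28  [A.depth + C₀.tag + 6]
50. n22.off = "vv"  [terminal]
51. n21.tag = 24  [C.hot + 26]
52. n0.wid = 30  [C₁.tag + 6]
53. n0.idx = true  [A.val == false]

28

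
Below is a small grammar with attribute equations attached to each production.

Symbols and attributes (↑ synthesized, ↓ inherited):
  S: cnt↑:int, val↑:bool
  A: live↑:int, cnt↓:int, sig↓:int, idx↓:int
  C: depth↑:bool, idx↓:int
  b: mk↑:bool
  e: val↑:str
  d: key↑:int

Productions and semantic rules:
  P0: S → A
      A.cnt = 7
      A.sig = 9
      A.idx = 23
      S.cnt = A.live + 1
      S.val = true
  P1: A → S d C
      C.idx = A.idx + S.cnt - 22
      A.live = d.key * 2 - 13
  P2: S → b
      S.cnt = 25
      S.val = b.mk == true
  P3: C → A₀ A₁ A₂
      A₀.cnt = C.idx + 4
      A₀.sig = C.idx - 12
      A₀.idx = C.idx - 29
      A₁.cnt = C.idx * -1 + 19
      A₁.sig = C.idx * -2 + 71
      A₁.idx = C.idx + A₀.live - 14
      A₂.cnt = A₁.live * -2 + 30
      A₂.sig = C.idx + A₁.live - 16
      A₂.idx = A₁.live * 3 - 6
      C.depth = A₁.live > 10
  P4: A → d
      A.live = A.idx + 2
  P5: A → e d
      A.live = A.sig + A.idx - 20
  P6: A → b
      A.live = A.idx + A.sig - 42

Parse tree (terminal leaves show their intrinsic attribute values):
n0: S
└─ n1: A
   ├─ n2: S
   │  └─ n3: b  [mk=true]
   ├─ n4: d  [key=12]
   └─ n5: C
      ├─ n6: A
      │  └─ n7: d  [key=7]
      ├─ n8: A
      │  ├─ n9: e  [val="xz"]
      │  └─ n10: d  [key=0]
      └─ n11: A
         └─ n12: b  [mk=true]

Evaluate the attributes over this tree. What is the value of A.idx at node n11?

24

1. n1.cnt = 7  [7]
2. n1.sig = 9  [9]
3. n1.idx = 23  [23]
4. n3.mk = true  [terminal]
5. n2.cnt = 25  [25]
6. n2.val = true  [b.mk == true]
7. n4.key = 12  [terminal]
8. n5.idx = 26  [A.idx + S.cnt - 22]
9. n6.cnt = 30  [C.idx + 4]
10. n6.sig = 14  [C.idx - 12]
11. n6.idx = -3  [C.idx - 29]
12. n7.key = 7  [terminal]
13. n6.live = -1  [A.idx + 2]
14. n8.cnt = -7  [C.idx * -1 + 19]
15. n8.sig = 19  [C.idx * -2 + 71]
16. n8.idx = 11  [C.idx + A₀.live - 14]
17. n9.val = "xz"  [terminal]
18. n10.key = 0  [terminal]
19. n8.live = 10  [A.sig + A.idx - 20]
20. n11.cnt = 10  [A₁.live * -2 + 30]
21. n11.sig = 20  [C.idx + A₁.live - 16]
22. n11.idx = 24  [A₁.live * 3 - 6]
23. n12.mk = true  [terminal]
24. n11.live = 2  [A.idx + A.sig - 42]
25. n5.depth = false  [A₁.live > 10]
26. n1.live = 11  [d.key * 2 - 13]
27. n0.cnt = 12  [A.live + 1]
28. n0.val = true  [true]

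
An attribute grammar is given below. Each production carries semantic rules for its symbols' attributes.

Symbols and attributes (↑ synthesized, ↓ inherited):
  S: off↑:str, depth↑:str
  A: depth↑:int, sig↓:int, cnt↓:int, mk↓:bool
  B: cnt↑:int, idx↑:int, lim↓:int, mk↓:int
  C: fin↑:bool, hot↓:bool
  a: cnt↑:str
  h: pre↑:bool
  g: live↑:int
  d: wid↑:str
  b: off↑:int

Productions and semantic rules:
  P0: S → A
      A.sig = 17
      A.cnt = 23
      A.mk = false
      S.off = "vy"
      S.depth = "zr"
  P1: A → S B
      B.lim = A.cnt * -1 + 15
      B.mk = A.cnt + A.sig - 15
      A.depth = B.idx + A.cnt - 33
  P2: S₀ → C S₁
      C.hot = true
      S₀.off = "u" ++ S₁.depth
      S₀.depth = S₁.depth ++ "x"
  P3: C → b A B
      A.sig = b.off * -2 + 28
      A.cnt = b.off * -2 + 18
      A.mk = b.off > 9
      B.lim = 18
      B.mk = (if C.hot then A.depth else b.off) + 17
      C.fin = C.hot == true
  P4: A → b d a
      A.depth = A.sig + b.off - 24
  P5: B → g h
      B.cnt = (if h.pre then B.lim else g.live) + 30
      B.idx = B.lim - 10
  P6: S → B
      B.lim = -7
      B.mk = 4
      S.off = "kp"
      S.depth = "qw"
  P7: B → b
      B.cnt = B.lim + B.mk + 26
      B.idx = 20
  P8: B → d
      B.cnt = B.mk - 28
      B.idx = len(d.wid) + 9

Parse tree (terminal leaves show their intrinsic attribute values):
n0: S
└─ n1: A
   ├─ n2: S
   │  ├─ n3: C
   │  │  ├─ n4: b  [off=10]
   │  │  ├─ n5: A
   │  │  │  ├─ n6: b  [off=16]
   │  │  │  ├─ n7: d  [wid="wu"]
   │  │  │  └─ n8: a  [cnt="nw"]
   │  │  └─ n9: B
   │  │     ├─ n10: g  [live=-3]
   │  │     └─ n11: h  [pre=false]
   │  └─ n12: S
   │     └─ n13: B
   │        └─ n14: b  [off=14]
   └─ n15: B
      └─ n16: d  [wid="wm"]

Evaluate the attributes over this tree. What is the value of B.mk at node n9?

1. n1.sig = 17  [17]
2. n1.cnt = 23  [23]
3. n1.mk = false  [false]
4. n3.hot = true  [true]
5. n4.off = 10  [terminal]
6. n5.sig = 8  [b.off * -2 + 28]
7. n5.cnt = -2  [b.off * -2 + 18]
8. n5.mk = true  [b.off > 9]
9. n6.off = 16  [terminal]
10. n7.wid = "wu"  [terminal]
11. n8.cnt = "nw"  [terminal]
12. n5.depth = 0  [A.sig + b.off - 24]
13. n9.lim = 18  [18]
14. n9.mk = 17  [(if C.hot then A.depth else b.off) + 17]
15. n10.live = -3  [terminal]
16. n11.pre = false  [terminal]
17. n9.cnt = 27  [(if h.pre then B.lim else g.live) + 30]
18. n9.idx = 8  [B.lim - 10]
19. n3.fin = true  [C.hot == true]
20. n13.lim = -7  [-7]
21. n13.mk = 4  [4]
22. n14.off = 14  [terminal]
23. n13.cnt = 23  [B.lim + B.mk + 26]
24. n13.idx = 20  [20]
25. n12.off = "kp"  ["kp"]
26. n12.depth = "qw"  ["qw"]
27. n2.off = "uqw"  ["u" ++ S₁.depth]
28. n2.depth = "qwx"  [S₁.depth ++ "x"]
29. n15.lim = -8  [A.cnt * -1 + 15]
30. n15.mk = 25  [A.cnt + A.sig - 15]
31. n16.wid = "wm"  [terminal]
32. n15.cnt = -3  [B.mk - 28]
33. n15.idx = 11  [len(d.wid) + 9]
34. n1.depth = 1  [B.idx + A.cnt - 33]
35. n0.off = "vy"  ["vy"]
36. n0.depth = "zr"  ["zr"]

17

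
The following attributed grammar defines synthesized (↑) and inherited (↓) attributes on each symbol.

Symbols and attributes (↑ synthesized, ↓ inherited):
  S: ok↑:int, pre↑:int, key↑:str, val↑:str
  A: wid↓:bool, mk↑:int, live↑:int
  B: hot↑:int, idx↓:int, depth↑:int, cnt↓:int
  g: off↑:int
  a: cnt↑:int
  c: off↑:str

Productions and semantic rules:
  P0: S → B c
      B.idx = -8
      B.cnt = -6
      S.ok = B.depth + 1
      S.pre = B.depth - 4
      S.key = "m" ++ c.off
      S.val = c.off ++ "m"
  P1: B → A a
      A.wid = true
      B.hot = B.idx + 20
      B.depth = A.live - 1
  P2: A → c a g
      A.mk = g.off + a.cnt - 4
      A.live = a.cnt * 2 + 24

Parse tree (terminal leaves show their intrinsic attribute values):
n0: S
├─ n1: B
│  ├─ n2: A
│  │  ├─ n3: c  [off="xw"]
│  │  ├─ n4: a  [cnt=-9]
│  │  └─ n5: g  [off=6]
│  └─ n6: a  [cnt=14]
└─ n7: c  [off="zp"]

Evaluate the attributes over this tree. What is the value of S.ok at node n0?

1. n1.idx = -8  [-8]
2. n1.cnt = -6  [-6]
3. n2.wid = true  [true]
4. n3.off = "xw"  [terminal]
5. n4.cnt = -9  [terminal]
6. n5.off = 6  [terminal]
7. n2.mk = -7  [g.off + a.cnt - 4]
8. n2.live = 6  [a.cnt * 2 + 24]
9. n6.cnt = 14  [terminal]
10. n1.hot = 12  [B.idx + 20]
11. n1.depth = 5  [A.live - 1]
12. n7.off = "zp"  [terminal]
13. n0.ok = 6  [B.depth + 1]
14. n0.pre = 1  [B.depth - 4]
15. n0.key = "mzp"  ["m" ++ c.off]
16. n0.val = "zpm"  [c.off ++ "m"]

6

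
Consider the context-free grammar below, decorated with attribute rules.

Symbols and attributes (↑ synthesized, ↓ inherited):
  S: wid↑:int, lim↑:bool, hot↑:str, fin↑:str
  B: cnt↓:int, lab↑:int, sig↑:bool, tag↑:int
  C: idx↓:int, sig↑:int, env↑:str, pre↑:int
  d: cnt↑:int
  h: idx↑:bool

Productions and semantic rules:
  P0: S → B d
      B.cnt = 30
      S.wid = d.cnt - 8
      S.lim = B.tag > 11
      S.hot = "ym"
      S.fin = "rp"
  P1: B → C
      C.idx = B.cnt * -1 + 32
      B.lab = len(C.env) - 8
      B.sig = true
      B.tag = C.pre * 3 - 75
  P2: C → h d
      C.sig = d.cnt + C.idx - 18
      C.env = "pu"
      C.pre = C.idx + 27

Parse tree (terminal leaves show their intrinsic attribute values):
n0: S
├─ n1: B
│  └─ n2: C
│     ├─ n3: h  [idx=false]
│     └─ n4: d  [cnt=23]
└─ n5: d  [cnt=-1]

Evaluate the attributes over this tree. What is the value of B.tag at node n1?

1. n1.cnt = 30  [30]
2. n2.idx = 2  [B.cnt * -1 + 32]
3. n3.idx = false  [terminal]
4. n4.cnt = 23  [terminal]
5. n2.sig = 7  [d.cnt + C.idx - 18]
6. n2.env = "pu"  ["pu"]
7. n2.pre = 29  [C.idx + 27]
8. n1.lab = -6  [len(C.env) - 8]
9. n1.sig = true  [true]
10. n1.tag = 12  [C.pre * 3 - 75]
11. n5.cnt = -1  [terminal]
12. n0.wid = -9  [d.cnt - 8]
13. n0.lim = true  [B.tag > 11]
14. n0.hot = "ym"  ["ym"]
15. n0.fin = "rp"  ["rp"]

12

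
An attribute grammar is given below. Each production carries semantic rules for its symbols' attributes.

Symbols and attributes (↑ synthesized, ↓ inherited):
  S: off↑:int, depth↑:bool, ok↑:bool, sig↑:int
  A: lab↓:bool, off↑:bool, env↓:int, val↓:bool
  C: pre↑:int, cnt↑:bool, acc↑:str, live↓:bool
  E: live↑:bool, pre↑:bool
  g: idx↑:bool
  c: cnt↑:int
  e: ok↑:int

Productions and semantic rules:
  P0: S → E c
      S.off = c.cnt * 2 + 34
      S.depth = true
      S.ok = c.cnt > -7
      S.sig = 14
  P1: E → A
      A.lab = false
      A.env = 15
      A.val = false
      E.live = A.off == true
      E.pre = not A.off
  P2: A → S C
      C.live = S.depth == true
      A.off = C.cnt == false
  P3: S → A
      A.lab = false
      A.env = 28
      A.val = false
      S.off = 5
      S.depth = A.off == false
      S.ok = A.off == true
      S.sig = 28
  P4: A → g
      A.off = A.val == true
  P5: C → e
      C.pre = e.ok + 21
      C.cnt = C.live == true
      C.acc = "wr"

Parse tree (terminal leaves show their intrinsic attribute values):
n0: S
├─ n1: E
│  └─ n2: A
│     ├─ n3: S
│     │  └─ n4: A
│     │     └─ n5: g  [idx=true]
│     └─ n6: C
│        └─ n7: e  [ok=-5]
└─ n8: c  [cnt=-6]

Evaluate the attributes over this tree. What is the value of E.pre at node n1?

1. n2.lab = false  [false]
2. n2.env = 15  [15]
3. n2.val = false  [false]
4. n4.lab = false  [false]
5. n4.env = 28  [28]
6. n4.val = false  [false]
7. n5.idx = true  [terminal]
8. n4.off = false  [A.val == true]
9. n3.off = 5  [5]
10. n3.depth = true  [A.off == false]
11. n3.ok = false  [A.off == true]
12. n3.sig = 28  [28]
13. n6.live = true  [S.depth == true]
14. n7.ok = -5  [terminal]
15. n6.pre = 16  [e.ok + 21]
16. n6.cnt = true  [C.live == true]
17. n6.acc = "wr"  ["wr"]
18. n2.off = false  [C.cnt == false]
19. n1.live = false  [A.off == true]
20. n1.pre = true  [not A.off]
21. n8.cnt = -6  [terminal]
22. n0.off = 22  [c.cnt * 2 + 34]
23. n0.depth = true  [true]
24. n0.ok = true  [c.cnt > -7]
25. n0.sig = 14  [14]

true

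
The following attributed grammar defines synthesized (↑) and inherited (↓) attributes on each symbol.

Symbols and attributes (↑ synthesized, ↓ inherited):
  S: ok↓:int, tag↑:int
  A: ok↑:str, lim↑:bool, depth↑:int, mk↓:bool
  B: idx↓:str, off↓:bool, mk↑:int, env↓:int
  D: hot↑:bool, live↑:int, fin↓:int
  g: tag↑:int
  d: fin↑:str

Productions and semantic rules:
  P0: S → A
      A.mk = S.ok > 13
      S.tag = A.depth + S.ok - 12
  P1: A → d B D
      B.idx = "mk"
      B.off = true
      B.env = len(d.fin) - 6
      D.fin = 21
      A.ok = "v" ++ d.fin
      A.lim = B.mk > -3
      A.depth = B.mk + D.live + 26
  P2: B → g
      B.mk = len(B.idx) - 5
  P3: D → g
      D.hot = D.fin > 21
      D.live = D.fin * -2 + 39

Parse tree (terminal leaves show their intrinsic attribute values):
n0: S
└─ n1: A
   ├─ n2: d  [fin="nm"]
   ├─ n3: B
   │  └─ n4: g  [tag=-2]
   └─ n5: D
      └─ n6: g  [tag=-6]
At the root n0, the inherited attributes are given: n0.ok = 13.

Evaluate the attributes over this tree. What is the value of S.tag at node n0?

21

1. n0.ok = 13  [given at root]
2. n1.mk = false  [S.ok > 13]
3. n2.fin = "nm"  [terminal]
4. n3.idx = "mk"  ["mk"]
5. n3.off = true  [true]
6. n3.env = -4  [len(d.fin) - 6]
7. n4.tag = -2  [terminal]
8. n3.mk = -3  [len(B.idx) - 5]
9. n5.fin = 21  [21]
10. n6.tag = -6  [terminal]
11. n5.hot = false  [D.fin > 21]
12. n5.live = -3  [D.fin * -2 + 39]
13. n1.ok = "vnm"  ["v" ++ d.fin]
14. n1.lim = false  [B.mk > -3]
15. n1.depth = 20  [B.mk + D.live + 26]
16. n0.tag = 21  [A.depth + S.ok - 12]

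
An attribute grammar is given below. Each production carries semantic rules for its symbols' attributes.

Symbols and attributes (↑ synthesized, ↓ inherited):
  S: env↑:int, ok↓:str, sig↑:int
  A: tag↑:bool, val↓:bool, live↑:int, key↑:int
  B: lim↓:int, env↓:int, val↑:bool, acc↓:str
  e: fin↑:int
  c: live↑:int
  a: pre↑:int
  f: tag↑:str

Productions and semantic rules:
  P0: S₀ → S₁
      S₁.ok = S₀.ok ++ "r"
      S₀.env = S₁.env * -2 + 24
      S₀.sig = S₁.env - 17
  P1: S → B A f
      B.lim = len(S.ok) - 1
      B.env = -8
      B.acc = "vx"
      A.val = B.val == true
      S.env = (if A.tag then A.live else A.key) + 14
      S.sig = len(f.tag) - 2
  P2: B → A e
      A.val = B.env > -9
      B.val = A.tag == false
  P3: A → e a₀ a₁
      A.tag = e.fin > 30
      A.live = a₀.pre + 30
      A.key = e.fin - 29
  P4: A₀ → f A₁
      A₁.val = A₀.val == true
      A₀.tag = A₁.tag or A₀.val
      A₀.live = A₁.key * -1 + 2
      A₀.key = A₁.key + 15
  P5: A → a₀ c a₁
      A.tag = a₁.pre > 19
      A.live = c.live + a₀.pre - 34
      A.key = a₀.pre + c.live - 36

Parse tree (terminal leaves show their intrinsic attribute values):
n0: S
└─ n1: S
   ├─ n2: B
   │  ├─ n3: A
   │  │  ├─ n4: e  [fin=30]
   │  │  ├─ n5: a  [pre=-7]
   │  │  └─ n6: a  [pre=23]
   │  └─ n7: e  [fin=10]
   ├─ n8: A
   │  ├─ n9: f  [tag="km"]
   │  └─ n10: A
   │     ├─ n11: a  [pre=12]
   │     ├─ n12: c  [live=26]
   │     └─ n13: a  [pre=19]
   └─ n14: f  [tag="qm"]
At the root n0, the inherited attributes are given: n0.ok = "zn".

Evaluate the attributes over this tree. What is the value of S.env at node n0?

1. n0.ok = "zn"  [given at root]
2. n1.ok = "znr"  [S₀.ok ++ "r"]
3. n2.lim = 2  [len(S.ok) - 1]
4. n2.env = -8  [-8]
5. n2.acc = "vx"  ["vx"]
6. n3.val = true  [B.env > -9]
7. n4.fin = 30  [terminal]
8. n5.pre = -7  [terminal]
9. n6.pre = 23  [terminal]
10. n3.tag = false  [e.fin > 30]
11. n3.live = 23  [a₀.pre + 30]
12. n3.key = 1  [e.fin - 29]
13. n7.fin = 10  [terminal]
14. n2.val = true  [A.tag == false]
15. n8.val = true  [B.val == true]
16. n9.tag = "km"  [terminal]
17. n10.val = true  [A₀.val == true]
18. n11.pre = 12  [terminal]
19. n12.live = 26  [terminal]
20. n13.pre = 19  [terminal]
21. n10.tag = false  [a₁.pre > 19]
22. n10.live = 4  [c.live + a₀.pre - 34]
23. n10.key = 2  [a₀.pre + c.live - 36]
24. n8.tag = true  [A₁.tag or A₀.val]
25. n8.live = 0  [A₁.key * -1 + 2]
26. n8.key = 17  [A₁.key + 15]
27. n14.tag = "qm"  [terminal]
28. n1.env = 14  [(if A.tag then A.live else A.key) + 14]
29. n1.sig = 0  [len(f.tag) - 2]
30. n0.env = -4  [S₁.env * -2 + 24]
31. n0.sig = -3  [S₁.env - 17]

-4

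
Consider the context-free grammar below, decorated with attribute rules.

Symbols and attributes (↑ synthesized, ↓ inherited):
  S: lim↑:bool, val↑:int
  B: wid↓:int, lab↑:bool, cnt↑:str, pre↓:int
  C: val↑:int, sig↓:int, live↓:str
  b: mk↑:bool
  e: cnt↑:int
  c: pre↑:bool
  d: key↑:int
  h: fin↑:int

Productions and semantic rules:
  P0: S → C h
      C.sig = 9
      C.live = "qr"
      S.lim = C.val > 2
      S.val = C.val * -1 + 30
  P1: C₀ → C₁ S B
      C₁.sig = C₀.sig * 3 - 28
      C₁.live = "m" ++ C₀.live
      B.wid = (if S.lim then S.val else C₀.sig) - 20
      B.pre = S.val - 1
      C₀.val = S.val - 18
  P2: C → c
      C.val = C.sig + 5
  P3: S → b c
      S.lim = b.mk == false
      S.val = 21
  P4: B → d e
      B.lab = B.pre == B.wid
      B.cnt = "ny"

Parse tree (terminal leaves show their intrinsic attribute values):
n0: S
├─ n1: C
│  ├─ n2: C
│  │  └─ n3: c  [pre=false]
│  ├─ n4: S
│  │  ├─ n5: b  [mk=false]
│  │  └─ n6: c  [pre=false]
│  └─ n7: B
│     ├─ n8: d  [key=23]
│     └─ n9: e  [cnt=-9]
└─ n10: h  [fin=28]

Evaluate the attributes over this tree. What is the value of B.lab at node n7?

false

1. n1.sig = 9  [9]
2. n1.live = "qr"  ["qr"]
3. n2.sig = -1  [C₀.sig * 3 - 28]
4. n2.live = "mqr"  ["m" ++ C₀.live]
5. n3.pre = false  [terminal]
6. n2.val = 4  [C.sig + 5]
7. n5.mk = false  [terminal]
8. n6.pre = false  [terminal]
9. n4.lim = true  [b.mk == false]
10. n4.val = 21  [21]
11. n7.wid = 1  [(if S.lim then S.val else C₀.sig) - 20]
12. n7.pre = 20  [S.val - 1]
13. n8.key = 23  [terminal]
14. n9.cnt = -9  [terminal]
15. n7.lab = false  [B.pre == B.wid]
16. n7.cnt = "ny"  ["ny"]
17. n1.val = 3  [S.val - 18]
18. n10.fin = 28  [terminal]
19. n0.lim = true  [C.val > 2]
20. n0.val = 27  [C.val * -1 + 30]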